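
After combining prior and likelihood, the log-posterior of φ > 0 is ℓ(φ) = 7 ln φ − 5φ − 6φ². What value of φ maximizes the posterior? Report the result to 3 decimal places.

ℓ'(φ) = 7/φ − 5 − 12φ. Setting this to zero and multiplying by φ: 12φ² + 5φ − 7 = 0.
φ = (−5 + √(5² + 4·12·7)) / (2·12) = (−5 + √361) / 24 = (−5 + 19)/24 = 7/12.
ℓ''(φ) = −7/φ² − 12 < 0, confirming a maximum.

φ̂_MAP = 0.583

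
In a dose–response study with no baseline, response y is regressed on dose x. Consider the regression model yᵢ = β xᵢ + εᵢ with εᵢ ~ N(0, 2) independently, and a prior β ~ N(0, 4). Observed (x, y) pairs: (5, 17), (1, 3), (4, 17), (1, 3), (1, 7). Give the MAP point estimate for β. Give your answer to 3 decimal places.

β̂_MAP = 3.730

log p(β | y) = −Σ(yᵢ − βxᵢ)²/(2·2) − β²/(2·4) + const.
Setting the derivative to zero: Σxᵢ(yᵢ − βxᵢ)/2 − β/4 = 0, so β = Σxᵢyᵢ / (Σxᵢ² + σ²/τ²).
Σxᵢyᵢ = 5·17 + 1·3 + 4·17 + 1·3 + 1·7 = 166; Σxᵢ² = 44; σ²/τ² = 0.5.
β̂_MAP = 166 / (44 + 0.5) = 166/44.5 ≈ 3.730.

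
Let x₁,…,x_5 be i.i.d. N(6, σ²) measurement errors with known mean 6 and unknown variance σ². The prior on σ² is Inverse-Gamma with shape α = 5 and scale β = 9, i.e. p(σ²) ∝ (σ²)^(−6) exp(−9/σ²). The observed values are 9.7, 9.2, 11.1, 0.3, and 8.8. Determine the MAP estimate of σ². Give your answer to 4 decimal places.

σ̂²_MAP = 6.3688

Sum of squared deviations about the known mean: SS = (9.7−6)² + (9.2−6)² + (11.1−6)² + (0.3−6)² + (8.8−6)² = 90.27.
The Normal likelihood contributes (σ²)^(−n/2) exp(−SS/(2σ²)), so the posterior is Inverse-Gamma(α + n/2, β + SS/2) = Inverse-Gamma(7.5, 54.135).
The mode of Inverse-Gamma(a, b) is b/(a+1) = 54.135/8.5 ≈ 6.3688.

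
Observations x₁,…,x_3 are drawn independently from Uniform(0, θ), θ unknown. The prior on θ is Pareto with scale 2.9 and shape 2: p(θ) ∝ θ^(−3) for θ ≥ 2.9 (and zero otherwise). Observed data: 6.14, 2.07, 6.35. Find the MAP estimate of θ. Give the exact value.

θ̂_MAP = 6.35

The Uniform(0, θ) likelihood is θ^(−n) for θ ≥ max(xᵢ), zero otherwise. Here max(xᵢ) = 6.35.
Posterior ∝ θ^(−3) · θ^(−3) = θ^(−6) on θ ≥ max(2.9, 6.35) = 6.35.
This density is strictly decreasing in θ, so the posterior mode lies at the lower boundary of the support.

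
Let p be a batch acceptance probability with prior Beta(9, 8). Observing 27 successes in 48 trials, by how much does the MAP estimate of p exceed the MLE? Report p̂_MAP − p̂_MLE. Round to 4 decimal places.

MAP − MLE = -0.0069

Posterior is Beta(36, 29); MAP = (36−1)/(65−2) = 35/63 ≈ 0.55556.
MLE ignores the prior: p̂_MLE = k/n = 27/48 ≈ 0.56250.
Difference = 35/63 − 27/48 = -1/144 ≈ -0.0069.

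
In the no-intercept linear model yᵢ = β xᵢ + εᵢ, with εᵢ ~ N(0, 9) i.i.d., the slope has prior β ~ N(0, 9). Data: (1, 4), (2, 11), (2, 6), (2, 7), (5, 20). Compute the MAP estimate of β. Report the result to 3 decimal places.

log p(β | y) = −Σ(yᵢ − βxᵢ)²/(2·9) − β²/(2·9) + const.
Setting the derivative to zero: Σxᵢ(yᵢ − βxᵢ)/9 − β/9 = 0, so β = Σxᵢyᵢ / (Σxᵢ² + σ²/τ²).
Σxᵢyᵢ = 1·4 + 2·11 + 2·6 + 2·7 + 5·20 = 152; Σxᵢ² = 38; σ²/τ² = 1.
β̂_MAP = 152 / (38 + 1) = 152/39 ≈ 3.897.

β̂_MAP = 3.897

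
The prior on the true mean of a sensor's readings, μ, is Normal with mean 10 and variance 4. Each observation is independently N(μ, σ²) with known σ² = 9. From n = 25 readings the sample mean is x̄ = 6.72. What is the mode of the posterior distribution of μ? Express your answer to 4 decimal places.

n = 25, x̄ = 6.72.
For a Normal prior and Normal likelihood with known variance, the posterior is Normal; its mode equals its mean, the precision-weighted average.
Prior precision 1/σ₀² = 1/4 = 0.25; data precision n/σ² = 25/9.
μ̂ = (0.25·10 + (25/9)·6.72) / (0.25 + 25/9) = (127/6)/(109/36) = 762/109 ≈ 6.9908.

μ̂_MAP = 6.9908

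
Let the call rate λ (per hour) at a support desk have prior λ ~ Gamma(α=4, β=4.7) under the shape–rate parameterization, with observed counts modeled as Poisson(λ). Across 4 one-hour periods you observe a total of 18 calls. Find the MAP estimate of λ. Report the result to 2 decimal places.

Σxᵢ = 18, n = 4.
Posterior ∝ λ^3e^(−4.7λ) · λ^18e^(−4λ) = λ^21e^(−8.7λ), i.e. Gamma(shape=22, rate=8.7).
The mode of a Gamma(a, b) with a ≥ 1 (shape–rate) is (a−1)/b = 21/8.7 ≈ 2.41.

λ̂_MAP = 2.41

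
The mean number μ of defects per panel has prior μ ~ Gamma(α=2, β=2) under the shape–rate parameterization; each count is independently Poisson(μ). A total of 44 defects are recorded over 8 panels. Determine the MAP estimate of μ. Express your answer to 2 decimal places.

Σxᵢ = 44, n = 8.
Posterior ∝ μe^(−2μ) · μ^44e^(−8μ) = μ^45e^(−10μ), i.e. Gamma(shape=46, rate=10).
The mode of a Gamma(a, b) with a ≥ 1 (shape–rate) is (a−1)/b = 45/10 ≈ 4.50.

μ̂_MAP = 4.50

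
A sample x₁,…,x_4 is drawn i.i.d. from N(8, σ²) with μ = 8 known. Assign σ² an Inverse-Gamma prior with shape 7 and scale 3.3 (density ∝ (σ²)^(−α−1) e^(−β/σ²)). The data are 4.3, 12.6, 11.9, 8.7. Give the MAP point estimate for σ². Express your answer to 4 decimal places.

Sum of squared deviations about the known mean: SS = (4.3−8)² + (12.6−8)² + (11.9−8)² + (8.7−8)² = 50.55.
The Normal likelihood contributes (σ²)^(−n/2) exp(−SS/(2σ²)), so the posterior is Inverse-Gamma(α + n/2, β + SS/2) = Inverse-Gamma(9, 28.575).
The mode of Inverse-Gamma(a, b) is b/(a+1) = 28.575/10 ≈ 2.8575.

σ̂²_MAP = 2.8575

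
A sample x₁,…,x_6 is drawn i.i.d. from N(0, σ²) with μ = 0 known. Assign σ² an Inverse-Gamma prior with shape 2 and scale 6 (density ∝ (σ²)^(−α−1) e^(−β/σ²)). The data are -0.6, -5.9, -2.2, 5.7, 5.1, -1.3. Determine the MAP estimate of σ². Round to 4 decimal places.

σ̂²_MAP = 9.3500

Sum of squared deviations about the known mean: SS = (-0.6−0)² + (-5.9−0)² + (-2.2−0)² + (5.7−0)² + (5.1−0)² + (-1.3−0)² = 100.2.
The Normal likelihood contributes (σ²)^(−n/2) exp(−SS/(2σ²)), so the posterior is Inverse-Gamma(α + n/2, β + SS/2) = Inverse-Gamma(5, 56.1).
The mode of Inverse-Gamma(a, b) is b/(a+1) = 56.1/6 ≈ 9.3500.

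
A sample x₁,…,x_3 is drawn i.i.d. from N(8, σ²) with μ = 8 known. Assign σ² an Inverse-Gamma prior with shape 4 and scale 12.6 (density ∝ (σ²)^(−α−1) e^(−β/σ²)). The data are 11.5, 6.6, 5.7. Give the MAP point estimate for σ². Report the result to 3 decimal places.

σ̂²_MAP = 3.438

Sum of squared deviations about the known mean: SS = (11.5−8)² + (6.6−8)² + (5.7−8)² = 19.5.
The Normal likelihood contributes (σ²)^(−n/2) exp(−SS/(2σ²)), so the posterior is Inverse-Gamma(α + n/2, β + SS/2) = Inverse-Gamma(5.5, 22.35).
The mode of Inverse-Gamma(a, b) is b/(a+1) = 22.35/6.5 ≈ 3.438.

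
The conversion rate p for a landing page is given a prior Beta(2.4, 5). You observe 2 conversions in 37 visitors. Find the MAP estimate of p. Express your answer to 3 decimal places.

Prior: Beta(2.4, 5).
Data: 2 successes in 37 trials. The binomial likelihood contributes p^2(1−p)^35, so the posterior is Beta(2.4+2, 5+35) = Beta(4.4, 40).
For Beta(a, b) with a, b > 1 the mode is (a−1)/(a+b−2) = 3.4/42.4 ≈ 0.080.

p̂_MAP = 0.080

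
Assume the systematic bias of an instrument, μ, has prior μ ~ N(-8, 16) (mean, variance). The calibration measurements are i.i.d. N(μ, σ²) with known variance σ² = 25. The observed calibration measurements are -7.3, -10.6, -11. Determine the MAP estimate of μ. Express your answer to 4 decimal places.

μ̂_MAP = -9.0740

n = 3; x̄ = ((-7.3) + (-10.6) + (-11))/3 = -28.9/3 = -289/30 ≈ -9.6333.
For a Normal prior and Normal likelihood with known variance, the posterior is Normal; its mode equals its mean, the precision-weighted average.
Prior precision 1/σ₀² = 1/16 = 0.0625; data precision n/σ² = 3/25 = 0.12.
μ̂ = (0.0625·(-8) + 0.12·(-289/30)) / (0.0625 + 0.12) = (-1.656)/0.1825 = -3312/365 ≈ -9.0740.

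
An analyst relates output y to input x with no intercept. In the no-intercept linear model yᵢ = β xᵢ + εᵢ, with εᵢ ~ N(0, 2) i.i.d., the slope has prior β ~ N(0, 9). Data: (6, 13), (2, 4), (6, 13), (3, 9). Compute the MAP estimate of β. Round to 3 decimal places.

β̂_MAP = 2.241

log p(β | y) = −Σ(yᵢ − βxᵢ)²/(2·2) − β²/(2·9) + const.
Setting the derivative to zero: Σxᵢ(yᵢ − βxᵢ)/2 − β/9 = 0, so β = Σxᵢyᵢ / (Σxᵢ² + σ²/τ²).
Σxᵢyᵢ = 6·13 + 2·4 + 6·13 + 3·9 = 191; Σxᵢ² = 85; σ²/τ² = 2/9.
β̂_MAP = 191 / (85 + 2/9) = 191/(767/9) = 1719/767 ≈ 2.241.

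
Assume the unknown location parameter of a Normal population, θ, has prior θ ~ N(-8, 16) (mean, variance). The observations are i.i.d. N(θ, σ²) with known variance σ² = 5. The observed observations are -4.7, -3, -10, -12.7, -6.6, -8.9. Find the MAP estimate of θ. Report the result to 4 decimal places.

θ̂_MAP = -7.6673

n = 6; x̄ = ((-4.7) + (-3) + (-10) + (-12.7) + (-6.6) + (-8.9))/6 = -45.9/6 = -7.65.
For a Normal prior and Normal likelihood with known variance, the posterior is Normal; its mode equals its mean, the precision-weighted average.
Prior precision 1/σ₀² = 1/16 = 0.0625; data precision n/σ² = 6/5 = 1.2.
θ̂ = (0.0625·(-8) + 1.2·(-7.65)) / (0.0625 + 1.2) = (-9.68)/1.2625 = -3872/505 ≈ -7.6673.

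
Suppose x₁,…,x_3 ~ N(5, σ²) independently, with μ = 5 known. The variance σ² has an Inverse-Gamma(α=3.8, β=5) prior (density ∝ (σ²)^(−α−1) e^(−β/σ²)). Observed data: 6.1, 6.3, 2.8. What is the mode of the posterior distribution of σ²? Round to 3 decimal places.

Sum of squared deviations about the known mean: SS = (6.1−5)² + (6.3−5)² + (2.8−5)² = 7.74.
The Normal likelihood contributes (σ²)^(−n/2) exp(−SS/(2σ²)), so the posterior is Inverse-Gamma(α + n/2, β + SS/2) = Inverse-Gamma(5.3, 8.87).
The mode of Inverse-Gamma(a, b) is b/(a+1) = 8.87/6.3 ≈ 1.408.

σ̂²_MAP = 1.408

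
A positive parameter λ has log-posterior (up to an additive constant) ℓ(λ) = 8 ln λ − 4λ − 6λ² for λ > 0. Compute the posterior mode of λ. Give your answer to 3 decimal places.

λ̂_MAP = 0.667

ℓ'(λ) = 8/λ − 4 − 12λ. Setting this to zero and multiplying by λ: 12λ² + 4λ − 8 = 0.
λ = (−4 + √(4² + 4·12·8)) / (2·12) = (−4 + √400) / 24 = (−4 + 20)/24 = 2/3.
ℓ''(λ) = −8/λ² − 12 < 0, confirming a maximum.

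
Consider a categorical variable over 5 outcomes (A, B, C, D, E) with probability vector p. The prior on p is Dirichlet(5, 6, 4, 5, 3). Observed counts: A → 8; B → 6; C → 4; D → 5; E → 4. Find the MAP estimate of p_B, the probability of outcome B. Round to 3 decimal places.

The posterior is Dirichlet(αᵢ + nᵢ) = Dirichlet(13, 12, 8, 10, 7).
For a Dirichlet(a₁,…,a_K) with all aᵢ > 1, the mode has j-th component (aⱼ − 1)/(Σaᵢ − K).
Here Σaᵢ = 50 and K = 5, so p_B = (12 − 1)/(50 − 5) = 11/45 ≈ 0.244.

MAP estimate of p_B = 0.244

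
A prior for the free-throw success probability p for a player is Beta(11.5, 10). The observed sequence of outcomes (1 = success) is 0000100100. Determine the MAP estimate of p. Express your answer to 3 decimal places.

Prior: Beta(11.5, 10).
Data: 2 successes in 10 trials (from the sequence). The binomial likelihood contributes p^2(1−p)^8, so the posterior is Beta(11.5+2, 10+8) = Beta(13.5, 18).
For Beta(a, b) with a, b > 1 the mode is (a−1)/(a+b−2) = 12.5/29.5 ≈ 0.424.

p̂_MAP = 0.424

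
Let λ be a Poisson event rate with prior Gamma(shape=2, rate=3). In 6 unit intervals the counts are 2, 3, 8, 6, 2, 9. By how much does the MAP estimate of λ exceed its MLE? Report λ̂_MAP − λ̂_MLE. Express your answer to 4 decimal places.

Σxᵢ = 30. Posterior is Gamma(32, 9); MAP = (32−1)/9 = 31/9 ≈ 3.44444.
MLE = x̄ = 30/6 ≈ 5.00000.
Difference = 31/9 − 30/6 = -14/9 ≈ -1.5556.

MAP − MLE = -1.5556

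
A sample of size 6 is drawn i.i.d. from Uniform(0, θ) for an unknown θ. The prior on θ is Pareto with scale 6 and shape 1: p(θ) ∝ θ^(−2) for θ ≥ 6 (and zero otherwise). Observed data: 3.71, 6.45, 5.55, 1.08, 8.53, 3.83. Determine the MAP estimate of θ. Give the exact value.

The Uniform(0, θ) likelihood is θ^(−n) for θ ≥ max(xᵢ), zero otherwise. Here max(xᵢ) = 8.53.
Posterior ∝ θ^(−2) · θ^(−6) = θ^(−8) on θ ≥ max(6, 8.53) = 8.53.
This density is strictly decreasing in θ, so the posterior mode lies at the lower boundary of the support.

θ̂_MAP = 8.53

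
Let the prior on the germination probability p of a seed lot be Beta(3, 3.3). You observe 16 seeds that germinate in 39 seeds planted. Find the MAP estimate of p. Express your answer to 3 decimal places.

Prior: Beta(3, 3.3).
Data: 16 successes in 39 trials. The binomial likelihood contributes p^16(1−p)^23, so the posterior is Beta(3+16, 3.3+23) = Beta(19, 26.3).
For Beta(a, b) with a, b > 1 the mode is (a−1)/(a+b−2) = 18/43.3 ≈ 0.416.

p̂_MAP = 0.416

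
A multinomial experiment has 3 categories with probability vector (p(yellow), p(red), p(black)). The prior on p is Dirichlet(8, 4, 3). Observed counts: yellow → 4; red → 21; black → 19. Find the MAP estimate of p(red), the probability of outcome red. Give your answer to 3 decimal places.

The posterior is Dirichlet(αᵢ + nᵢ) = Dirichlet(12, 25, 22).
For a Dirichlet(a₁,…,a_K) with all aᵢ > 1, the mode has j-th component (aⱼ − 1)/(Σaᵢ − K).
Here Σaᵢ = 59 and K = 3, so p(red) = (25 − 1)/(59 − 3) = 24/56 ≈ 0.429.

MAP estimate of p(red) = 0.429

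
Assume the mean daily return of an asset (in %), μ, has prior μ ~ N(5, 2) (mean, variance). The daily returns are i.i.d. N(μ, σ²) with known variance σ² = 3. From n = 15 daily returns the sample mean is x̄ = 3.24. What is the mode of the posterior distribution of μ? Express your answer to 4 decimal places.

μ̂_MAP = 3.4000

n = 15, x̄ = 3.24.
For a Normal prior and Normal likelihood with known variance, the posterior is Normal; its mode equals its mean, the precision-weighted average.
Prior precision 1/σ₀² = 1/2 = 0.5; data precision n/σ² = 15/3 = 5.
μ̂ = (0.5·5 + 5·3.24) / (0.5 + 5) = 18.7/5.5 = 3.4000.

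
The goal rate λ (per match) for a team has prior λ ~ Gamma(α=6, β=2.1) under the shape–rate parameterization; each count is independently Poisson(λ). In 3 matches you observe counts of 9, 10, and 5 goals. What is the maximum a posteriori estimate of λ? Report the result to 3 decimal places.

Σxᵢ = 9+10+5 = 24, with n = 3.
Posterior ∝ λ^5e^(−2.1λ) · λ^24e^(−3λ) = λ^29e^(−5.1λ), i.e. Gamma(shape=30, rate=5.1).
The mode of a Gamma(a, b) with a ≥ 1 (shape–rate) is (a−1)/b = 29/5.1 ≈ 5.686.

λ̂_MAP = 5.686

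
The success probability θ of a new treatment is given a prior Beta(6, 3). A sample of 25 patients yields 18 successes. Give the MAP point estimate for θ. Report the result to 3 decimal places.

θ̂_MAP = 0.719

Prior: Beta(6, 3).
Data: 18 successes in 25 trials. The binomial likelihood contributes θ^18(1−θ)^7, so the posterior is Beta(6+18, 3+7) = Beta(24, 10).
For Beta(a, b) with a, b > 1 the mode is (a−1)/(a+b−2) = 23/32 ≈ 0.719.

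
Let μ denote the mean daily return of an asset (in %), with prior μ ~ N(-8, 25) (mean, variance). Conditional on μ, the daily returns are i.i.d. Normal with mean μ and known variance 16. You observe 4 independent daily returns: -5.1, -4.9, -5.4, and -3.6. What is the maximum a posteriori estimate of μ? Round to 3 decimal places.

n = 4; x̄ = ((-5.1) + (-4.9) + (-5.4) + (-3.6))/4 = -19/4 = -4.75.
For a Normal prior and Normal likelihood with known variance, the posterior is Normal; its mode equals its mean, the precision-weighted average.
Prior precision 1/σ₀² = 1/25 = 0.04; data precision n/σ² = 4/16 = 0.25.
μ̂ = (0.04·(-8) + 0.25·(-4.75)) / (0.04 + 0.25) = (-1.5075)/0.29 = -603/116 ≈ -5.198.

μ̂_MAP = -5.198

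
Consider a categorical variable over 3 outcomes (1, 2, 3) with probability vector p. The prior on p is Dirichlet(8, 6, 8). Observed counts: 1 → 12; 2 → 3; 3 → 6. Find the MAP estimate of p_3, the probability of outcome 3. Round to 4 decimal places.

MAP estimate: 0.3250

The posterior is Dirichlet(αᵢ + nᵢ) = Dirichlet(20, 9, 14).
For a Dirichlet(a₁,…,a_K) with all aᵢ > 1, the mode has j-th component (aⱼ − 1)/(Σaᵢ − K).
Here Σaᵢ = 43 and K = 3, so p_3 = (14 − 1)/(43 − 3) = 13/40 ≈ 0.3250.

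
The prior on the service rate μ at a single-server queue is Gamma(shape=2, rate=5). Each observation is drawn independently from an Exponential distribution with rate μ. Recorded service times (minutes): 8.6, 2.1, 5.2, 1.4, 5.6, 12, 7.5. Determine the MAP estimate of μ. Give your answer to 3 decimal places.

μ̂_MAP = 0.169

The Exponential(rate=μ) likelihood is ∝ μ^n e^(−μΣtᵢ). Here n = 7 and Σtᵢ = 8.6 + 2.1 + 5.2 + 1.4 + 5.6 + 12 + 7.5 = 42.4.
Posterior ∝ μe^(−5μ) · μ^7e^(−42.4μ) = μ^8e^(−47.4μ), i.e. Gamma(9, 47.4).
Mode = (a−1)/b = 8/47.4 ≈ 0.169.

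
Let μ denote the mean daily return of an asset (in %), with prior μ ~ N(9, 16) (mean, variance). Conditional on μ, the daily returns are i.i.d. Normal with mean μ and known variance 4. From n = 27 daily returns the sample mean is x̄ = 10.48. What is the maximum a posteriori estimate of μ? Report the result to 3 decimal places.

n = 27, x̄ = 10.48.
For a Normal prior and Normal likelihood with known variance, the posterior is Normal; its mode equals its mean, the precision-weighted average.
Prior precision 1/σ₀² = 1/16 = 0.0625; data precision n/σ² = 27/4 = 6.75.
μ̂ = (0.0625·9 + 6.75·10.48) / (0.0625 + 6.75) = 71.3025/6.8125 = 28521/2725 ≈ 10.466.

μ̂_MAP = 10.466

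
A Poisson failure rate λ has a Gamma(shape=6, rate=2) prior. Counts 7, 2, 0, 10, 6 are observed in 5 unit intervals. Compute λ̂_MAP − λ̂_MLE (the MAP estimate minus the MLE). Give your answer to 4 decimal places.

MAP − MLE = -0.7143

Σxᵢ = 25. Posterior is Gamma(31, 7); MAP = (31−1)/7 = 30/7 ≈ 4.28571.
MLE = x̄ = 25/5 ≈ 5.00000.
Difference = 30/7 − 25/5 = -5/7 ≈ -0.7143.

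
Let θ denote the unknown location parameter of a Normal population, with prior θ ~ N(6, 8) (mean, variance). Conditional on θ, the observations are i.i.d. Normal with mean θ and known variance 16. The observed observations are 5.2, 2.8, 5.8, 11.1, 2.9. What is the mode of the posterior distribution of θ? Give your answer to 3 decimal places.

n = 5; x̄ = (5.2 + 2.8 + 5.8 + 11.1 + 2.9)/5 = 27.8/5 = 5.56.
For a Normal prior and Normal likelihood with known variance, the posterior is Normal; its mode equals its mean, the precision-weighted average.
Prior precision 1/σ₀² = 1/8 = 0.125; data precision n/σ² = 5/16 = 0.3125.
θ̂ = (0.125·6 + 0.3125·5.56) / (0.125 + 0.3125) = 2.4875/0.4375 = 199/35 ≈ 5.686.

θ̂_MAP = 5.686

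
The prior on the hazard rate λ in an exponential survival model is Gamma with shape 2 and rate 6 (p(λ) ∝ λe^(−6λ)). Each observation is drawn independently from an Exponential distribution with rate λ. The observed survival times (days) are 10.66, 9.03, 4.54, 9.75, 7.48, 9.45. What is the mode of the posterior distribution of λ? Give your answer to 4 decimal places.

λ̂_MAP = 0.1230

The Exponential(rate=λ) likelihood is ∝ λ^n e^(−λΣtᵢ). Here n = 6 and Σtᵢ = 10.66 + 9.03 + 4.54 + 9.75 + 7.48 + 9.45 = 50.91.
Posterior ∝ λe^(−6λ) · λ^6e^(−50.91λ) = λ^7e^(−56.91λ), i.e. Gamma(8, 56.91).
Mode = (a−1)/b = 7/56.91 ≈ 0.1230.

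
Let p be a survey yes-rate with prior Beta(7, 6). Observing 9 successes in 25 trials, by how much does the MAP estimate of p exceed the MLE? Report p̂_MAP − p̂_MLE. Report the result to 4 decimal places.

MAP − MLE = 0.0567

Posterior is Beta(16, 22); MAP = (16−1)/(38−2) = 15/36 ≈ 0.41667.
MLE ignores the prior: p̂_MLE = k/n = 9/25 ≈ 0.36000.
Difference = 15/36 − 9/25 = 17/300 ≈ 0.0567.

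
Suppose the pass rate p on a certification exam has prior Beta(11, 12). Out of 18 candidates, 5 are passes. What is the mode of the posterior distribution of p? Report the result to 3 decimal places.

p̂_MAP = 0.385

Prior: Beta(11, 12).
Data: 5 successes in 18 trials. The binomial likelihood contributes p^5(1−p)^13, so the posterior is Beta(11+5, 12+13) = Beta(16, 25).
For Beta(a, b) with a, b > 1 the mode is (a−1)/(a+b−2) = 15/39 ≈ 0.385.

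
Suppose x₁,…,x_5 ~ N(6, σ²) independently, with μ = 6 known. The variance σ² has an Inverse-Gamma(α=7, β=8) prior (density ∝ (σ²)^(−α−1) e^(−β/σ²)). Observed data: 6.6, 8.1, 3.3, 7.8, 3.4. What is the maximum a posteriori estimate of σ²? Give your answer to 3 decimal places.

σ̂²_MAP = 1.812

Sum of squared deviations about the known mean: SS = (6.6−6)² + (8.1−6)² + (3.3−6)² + (7.8−6)² + (3.4−6)² = 22.06.
The Normal likelihood contributes (σ²)^(−n/2) exp(−SS/(2σ²)), so the posterior is Inverse-Gamma(α + n/2, β + SS/2) = Inverse-Gamma(9.5, 19.03).
The mode of Inverse-Gamma(a, b) is b/(a+1) = 19.03/10.5 ≈ 1.812.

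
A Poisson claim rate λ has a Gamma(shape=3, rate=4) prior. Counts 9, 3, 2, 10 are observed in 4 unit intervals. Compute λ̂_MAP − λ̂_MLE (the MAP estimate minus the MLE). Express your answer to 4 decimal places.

Σxᵢ = 24. Posterior is Gamma(27, 8); MAP = (27−1)/8 = 26/8 ≈ 3.25000.
MLE = x̄ = 24/4 ≈ 6.00000.
Difference = 26/8 − 24/4 = -11/4 ≈ -2.7500.

MAP − MLE = -2.7500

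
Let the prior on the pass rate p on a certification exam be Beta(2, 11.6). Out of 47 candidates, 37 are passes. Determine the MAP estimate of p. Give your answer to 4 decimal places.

p̂_MAP = 0.6485

Prior: Beta(2, 11.6).
Data: 37 successes in 47 trials. The binomial likelihood contributes p^37(1−p)^10, so the posterior is Beta(2+37, 11.6+10) = Beta(39, 21.6).
For Beta(a, b) with a, b > 1 the mode is (a−1)/(a+b−2) = 38/58.6 ≈ 0.6485.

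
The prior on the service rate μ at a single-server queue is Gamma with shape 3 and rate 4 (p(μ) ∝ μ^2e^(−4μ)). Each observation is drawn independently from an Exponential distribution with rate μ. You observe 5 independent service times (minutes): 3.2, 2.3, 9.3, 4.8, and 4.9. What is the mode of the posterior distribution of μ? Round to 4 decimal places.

The Exponential(rate=μ) likelihood is ∝ μ^n e^(−μΣtᵢ). Here n = 5 and Σtᵢ = 3.2 + 2.3 + 9.3 + 4.8 + 4.9 = 24.5.
Posterior ∝ μ^2e^(−4μ) · μ^5e^(−24.5μ) = μ^7e^(−28.5μ), i.e. Gamma(8, 28.5).
Mode = (a−1)/b = 7/28.5 ≈ 0.2456.

μ̂_MAP = 0.2456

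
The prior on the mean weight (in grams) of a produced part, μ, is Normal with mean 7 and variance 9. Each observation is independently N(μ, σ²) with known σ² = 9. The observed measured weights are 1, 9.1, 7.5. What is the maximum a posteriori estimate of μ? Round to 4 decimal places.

μ̂_MAP = 6.1500

n = 3; x̄ = (1 + 9.1 + 7.5)/3 = 17.6/3 = 88/15 ≈ 5.8667.
For a Normal prior and Normal likelihood with known variance, the posterior is Normal; its mode equals its mean, the precision-weighted average.
Prior precision 1/σ₀² = 1/9; data precision n/σ² = 3/9 = 1/3.
μ̂ = ((1/9)·7 + (1/3)·(88/15)) / (1/9 + 1/3) = (41/15)/(4/9) = 6.1500.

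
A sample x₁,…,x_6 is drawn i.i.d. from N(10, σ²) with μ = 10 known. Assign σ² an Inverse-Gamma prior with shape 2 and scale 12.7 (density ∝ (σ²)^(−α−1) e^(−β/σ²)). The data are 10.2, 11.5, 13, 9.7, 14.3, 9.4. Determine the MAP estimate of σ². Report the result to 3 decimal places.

σ̂²_MAP = 4.636

Sum of squared deviations about the known mean: SS = (10.2−10)² + (11.5−10)² + (13−10)² + (9.7−10)² + (14.3−10)² + (9.4−10)² = 30.23.
The Normal likelihood contributes (σ²)^(−n/2) exp(−SS/(2σ²)), so the posterior is Inverse-Gamma(α + n/2, β + SS/2) = Inverse-Gamma(5, 27.815).
The mode of Inverse-Gamma(a, b) is b/(a+1) = 27.815/6 ≈ 4.636.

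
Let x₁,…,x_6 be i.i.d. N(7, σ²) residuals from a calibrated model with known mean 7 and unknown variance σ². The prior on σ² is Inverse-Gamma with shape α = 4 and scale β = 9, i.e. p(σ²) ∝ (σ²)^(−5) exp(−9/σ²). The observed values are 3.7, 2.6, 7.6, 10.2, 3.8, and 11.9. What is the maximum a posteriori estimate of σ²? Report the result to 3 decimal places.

σ̂²_MAP = 5.819

Sum of squared deviations about the known mean: SS = (3.7−7)² + (2.6−7)² + (7.6−7)² + (10.2−7)² + (3.8−7)² + (11.9−7)² = 75.1.
The Normal likelihood contributes (σ²)^(−n/2) exp(−SS/(2σ²)), so the posterior is Inverse-Gamma(α + n/2, β + SS/2) = Inverse-Gamma(7, 46.55).
The mode of Inverse-Gamma(a, b) is b/(a+1) = 46.55/8 ≈ 5.819.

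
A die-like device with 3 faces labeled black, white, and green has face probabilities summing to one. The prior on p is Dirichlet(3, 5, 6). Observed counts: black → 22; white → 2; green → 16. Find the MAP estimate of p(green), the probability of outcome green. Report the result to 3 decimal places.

MAP estimate of p(green) = 0.412

The posterior is Dirichlet(αᵢ + nᵢ) = Dirichlet(25, 7, 22).
For a Dirichlet(a₁,…,a_K) with all aᵢ > 1, the mode has j-th component (aⱼ − 1)/(Σaᵢ − K).
Here Σaᵢ = 54 and K = 3, so p(green) = (22 − 1)/(54 − 3) = 21/51 ≈ 0.412.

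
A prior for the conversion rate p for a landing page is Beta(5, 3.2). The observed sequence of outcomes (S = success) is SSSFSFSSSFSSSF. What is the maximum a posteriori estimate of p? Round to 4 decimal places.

p̂_MAP = 0.6931

Prior: Beta(5, 3.2).
Data: 10 successes in 14 trials (from the sequence). The binomial likelihood contributes p^10(1−p)^4, so the posterior is Beta(5+10, 3.2+4) = Beta(15, 7.2).
For Beta(a, b) with a, b > 1 the mode is (a−1)/(a+b−2) = 14/20.2 ≈ 0.6931.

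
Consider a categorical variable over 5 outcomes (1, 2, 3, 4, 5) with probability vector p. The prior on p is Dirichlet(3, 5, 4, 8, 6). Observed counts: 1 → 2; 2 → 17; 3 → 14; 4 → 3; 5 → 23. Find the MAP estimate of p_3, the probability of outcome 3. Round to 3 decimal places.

The posterior is Dirichlet(αᵢ + nᵢ) = Dirichlet(5, 22, 18, 11, 29).
For a Dirichlet(a₁,…,a_K) with all aᵢ > 1, the mode has j-th component (aⱼ − 1)/(Σaᵢ − K).
Here Σaᵢ = 85 and K = 5, so p_3 = (18 − 1)/(85 − 5) = 17/80 ≈ 0.213.

MAP estimate: 0.213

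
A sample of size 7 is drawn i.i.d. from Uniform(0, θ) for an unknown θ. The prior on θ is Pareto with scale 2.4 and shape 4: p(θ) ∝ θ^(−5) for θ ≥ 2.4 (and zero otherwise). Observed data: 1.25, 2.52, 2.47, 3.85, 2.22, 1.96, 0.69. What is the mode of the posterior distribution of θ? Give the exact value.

θ̂_MAP = 3.85

The Uniform(0, θ) likelihood is θ^(−n) for θ ≥ max(xᵢ), zero otherwise. Here max(xᵢ) = 3.85.
Posterior ∝ θ^(−5) · θ^(−7) = θ^(−12) on θ ≥ max(2.4, 3.85) = 3.85.
This density is strictly decreasing in θ, so the posterior mode lies at the lower boundary of the support.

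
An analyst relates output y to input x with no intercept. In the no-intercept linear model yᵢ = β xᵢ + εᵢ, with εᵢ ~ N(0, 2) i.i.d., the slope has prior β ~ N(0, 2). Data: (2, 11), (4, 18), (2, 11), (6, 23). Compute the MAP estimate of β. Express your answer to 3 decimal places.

log p(β | y) = −Σ(yᵢ − βxᵢ)²/(2·2) − β²/(2·2) + const.
Setting the derivative to zero: Σxᵢ(yᵢ − βxᵢ)/2 − β/2 = 0, so β = Σxᵢyᵢ / (Σxᵢ² + σ²/τ²).
Σxᵢyᵢ = 2·11 + 4·18 + 2·11 + 6·23 = 254; Σxᵢ² = 60; σ²/τ² = 1.
β̂_MAP = 254 / (60 + 1) = 254/61 ≈ 4.164.

β̂_MAP = 4.164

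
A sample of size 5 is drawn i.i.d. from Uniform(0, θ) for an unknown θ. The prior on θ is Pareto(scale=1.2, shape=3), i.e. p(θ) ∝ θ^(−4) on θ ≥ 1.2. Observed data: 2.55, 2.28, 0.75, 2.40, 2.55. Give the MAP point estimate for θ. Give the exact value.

θ̂_MAP = 2.55

The Uniform(0, θ) likelihood is θ^(−n) for θ ≥ max(xᵢ), zero otherwise. Here max(xᵢ) = 2.55.
Posterior ∝ θ^(−4) · θ^(−5) = θ^(−9) on θ ≥ max(1.2, 2.55) = 2.55.
This density is strictly decreasing in θ, so the posterior mode lies at the lower boundary of the support.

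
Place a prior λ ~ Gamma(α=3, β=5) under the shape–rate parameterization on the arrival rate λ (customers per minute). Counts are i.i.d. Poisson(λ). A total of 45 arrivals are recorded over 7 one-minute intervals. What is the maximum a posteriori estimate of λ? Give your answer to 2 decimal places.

Σxᵢ = 45, n = 7.
Posterior ∝ λ^2e^(−5λ) · λ^45e^(−7λ) = λ^47e^(−12λ), i.e. Gamma(shape=48, rate=12).
The mode of a Gamma(a, b) with a ≥ 1 (shape–rate) is (a−1)/b = 47/12 ≈ 3.92.

λ̂_MAP = 3.92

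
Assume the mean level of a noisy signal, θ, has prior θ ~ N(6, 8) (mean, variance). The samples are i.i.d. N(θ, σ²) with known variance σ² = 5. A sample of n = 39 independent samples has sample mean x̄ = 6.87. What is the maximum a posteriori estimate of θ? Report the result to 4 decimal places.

n = 39, x̄ = 6.87.
For a Normal prior and Normal likelihood with known variance, the posterior is Normal; its mode equals its mean, the precision-weighted average.
Prior precision 1/σ₀² = 1/8 = 0.125; data precision n/σ² = 39/5 = 7.8.
θ̂ = (0.125·6 + 7.8·6.87) / (0.125 + 7.8) = 54.336/7.925 = 54336/7925 ≈ 6.8563.

θ̂_MAP = 6.8563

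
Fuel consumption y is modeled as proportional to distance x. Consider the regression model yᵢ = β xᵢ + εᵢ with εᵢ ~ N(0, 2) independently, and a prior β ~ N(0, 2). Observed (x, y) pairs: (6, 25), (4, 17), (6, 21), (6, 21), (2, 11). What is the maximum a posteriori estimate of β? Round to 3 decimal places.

log p(β | y) = −Σ(yᵢ − βxᵢ)²/(2·2) − β²/(2·2) + const.
Setting the derivative to zero: Σxᵢ(yᵢ − βxᵢ)/2 − β/2 = 0, so β = Σxᵢyᵢ / (Σxᵢ² + σ²/τ²).
Σxᵢyᵢ = 6·25 + 4·17 + 6·21 + 6·21 + 2·11 = 492; Σxᵢ² = 128; σ²/τ² = 1.
β̂_MAP = 492 / (128 + 1) = 492/129 ≈ 3.814.

β̂_MAP = 3.814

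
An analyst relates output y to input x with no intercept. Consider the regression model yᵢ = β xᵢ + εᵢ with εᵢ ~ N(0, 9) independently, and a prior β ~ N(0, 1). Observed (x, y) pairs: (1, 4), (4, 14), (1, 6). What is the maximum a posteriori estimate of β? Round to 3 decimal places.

log p(β | y) = −Σ(yᵢ − βxᵢ)²/(2·9) − β²/(2·1) + const.
Setting the derivative to zero: Σxᵢ(yᵢ − βxᵢ)/9 − β/1 = 0, so β = Σxᵢyᵢ / (Σxᵢ² + σ²/τ²).
Σxᵢyᵢ = 1·4 + 4·14 + 1·6 = 66; Σxᵢ² = 18; σ²/τ² = 9.
β̂_MAP = 66 / (18 + 9) = 66/27 ≈ 2.444.

β̂_MAP = 2.444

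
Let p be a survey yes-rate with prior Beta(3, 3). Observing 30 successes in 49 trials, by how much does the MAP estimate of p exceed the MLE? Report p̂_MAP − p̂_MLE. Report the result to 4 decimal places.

MAP − MLE = -0.0085

Posterior is Beta(33, 22); MAP = (33−1)/(55−2) = 32/53 ≈ 0.60377.
MLE ignores the prior: p̂_MLE = k/n = 30/49 ≈ 0.61224.
Difference = 32/53 − 30/49 = -22/2597 ≈ -0.0085.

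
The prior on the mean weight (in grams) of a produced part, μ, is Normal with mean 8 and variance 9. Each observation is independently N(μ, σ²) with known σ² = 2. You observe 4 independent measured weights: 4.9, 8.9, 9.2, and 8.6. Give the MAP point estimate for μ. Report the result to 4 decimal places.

μ̂_MAP = 7.9053

n = 4; x̄ = (4.9 + 8.9 + 9.2 + 8.6)/4 = 31.6/4 = 7.9.
For a Normal prior and Normal likelihood with known variance, the posterior is Normal; its mode equals its mean, the precision-weighted average.
Prior precision 1/σ₀² = 1/9; data precision n/σ² = 4/2 = 2.
μ̂ = ((1/9)·8 + 2·7.9) / (1/9 + 2) = (751/45)/(19/9) = 751/95 ≈ 7.9053.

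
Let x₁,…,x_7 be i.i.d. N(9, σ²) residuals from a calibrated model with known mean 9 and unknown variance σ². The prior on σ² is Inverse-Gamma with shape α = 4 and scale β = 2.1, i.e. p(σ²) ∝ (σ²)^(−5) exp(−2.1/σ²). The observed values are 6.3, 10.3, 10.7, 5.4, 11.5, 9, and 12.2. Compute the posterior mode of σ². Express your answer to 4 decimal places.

σ̂²_MAP = 2.6776

Sum of squared deviations about the known mean: SS = (6.3−9)² + (10.3−9)² + (10.7−9)² + (5.4−9)² + (11.5−9)² + (9−9)² + (12.2−9)² = 41.32.
The Normal likelihood contributes (σ²)^(−n/2) exp(−SS/(2σ²)), so the posterior is Inverse-Gamma(α + n/2, β + SS/2) = Inverse-Gamma(7.5, 22.76).
The mode of Inverse-Gamma(a, b) is b/(a+1) = 22.76/8.5 ≈ 2.6776.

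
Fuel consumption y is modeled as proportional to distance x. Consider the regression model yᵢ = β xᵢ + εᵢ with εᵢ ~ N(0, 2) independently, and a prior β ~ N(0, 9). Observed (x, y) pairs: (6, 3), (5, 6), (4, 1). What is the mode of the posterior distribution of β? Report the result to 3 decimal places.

β̂_MAP = 0.673

log p(β | y) = −Σ(yᵢ − βxᵢ)²/(2·2) − β²/(2·9) + const.
Setting the derivative to zero: Σxᵢ(yᵢ − βxᵢ)/2 − β/9 = 0, so β = Σxᵢyᵢ / (Σxᵢ² + σ²/τ²).
Σxᵢyᵢ = 6·3 + 5·6 + 4·1 = 52; Σxᵢ² = 77; σ²/τ² = 2/9.
β̂_MAP = 52 / (77 + 2/9) = 52/(695/9) = 468/695 ≈ 0.673.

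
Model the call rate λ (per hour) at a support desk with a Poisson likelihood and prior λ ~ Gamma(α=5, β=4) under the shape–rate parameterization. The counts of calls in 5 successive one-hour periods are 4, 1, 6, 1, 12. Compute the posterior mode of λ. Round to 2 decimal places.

Σxᵢ = 4+1+6+1+12 = 24, with n = 5.
Posterior ∝ λ^4e^(−4λ) · λ^24e^(−5λ) = λ^28e^(−9λ), i.e. Gamma(shape=29, rate=9).
The mode of a Gamma(a, b) with a ≥ 1 (shape–rate) is (a−1)/b = 28/9 ≈ 3.11.

λ̂_MAP = 3.11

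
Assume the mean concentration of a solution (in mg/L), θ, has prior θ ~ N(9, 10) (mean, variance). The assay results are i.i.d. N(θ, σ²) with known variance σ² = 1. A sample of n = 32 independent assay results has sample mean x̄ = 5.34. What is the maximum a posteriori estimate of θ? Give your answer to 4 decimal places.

n = 32, x̄ = 5.34.
For a Normal prior and Normal likelihood with known variance, the posterior is Normal; its mode equals its mean, the precision-weighted average.
Prior precision 1/σ₀² = 1/10 = 0.1; data precision n/σ² = 32/1 = 32.
θ̂ = (0.1·9 + 32·5.34) / (0.1 + 32) = 171.78/32.1 = 2863/535 ≈ 5.3514.

θ̂_MAP = 5.3514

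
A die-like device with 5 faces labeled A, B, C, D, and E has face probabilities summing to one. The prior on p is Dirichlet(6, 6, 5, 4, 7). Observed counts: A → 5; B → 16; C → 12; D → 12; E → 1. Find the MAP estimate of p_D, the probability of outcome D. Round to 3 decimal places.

The posterior is Dirichlet(αᵢ + nᵢ) = Dirichlet(11, 22, 17, 16, 8).
For a Dirichlet(a₁,…,a_K) with all aᵢ > 1, the mode has j-th component (aⱼ − 1)/(Σaᵢ − K).
Here Σaᵢ = 74 and K = 5, so p_D = (16 − 1)/(74 − 5) = 15/69 ≈ 0.217.

MAP estimate of p_D = 0.217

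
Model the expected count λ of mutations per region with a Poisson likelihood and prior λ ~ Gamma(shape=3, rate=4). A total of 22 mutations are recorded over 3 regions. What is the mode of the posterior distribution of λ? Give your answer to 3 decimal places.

λ̂_MAP = 3.429

Σxᵢ = 22, n = 3.
Posterior ∝ λ^2e^(−4λ) · λ^22e^(−3λ) = λ^24e^(−7λ), i.e. Gamma(shape=25, rate=7).
The mode of a Gamma(a, b) with a ≥ 1 (shape–rate) is (a−1)/b = 24/7 ≈ 3.429.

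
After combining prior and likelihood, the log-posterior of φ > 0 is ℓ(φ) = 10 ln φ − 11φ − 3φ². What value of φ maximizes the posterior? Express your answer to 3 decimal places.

φ̂_MAP = 0.667

ℓ'(φ) = 10/φ − 11 − 6φ. Setting this to zero and multiplying by φ: 6φ² + 11φ − 10 = 0.
φ = (−11 + √(11² + 4·6·10)) / (2·6) = (−11 + √361) / 12 = (−11 + 19)/12 = 2/3.
ℓ''(φ) = −10/φ² − 6 < 0, confirming a maximum.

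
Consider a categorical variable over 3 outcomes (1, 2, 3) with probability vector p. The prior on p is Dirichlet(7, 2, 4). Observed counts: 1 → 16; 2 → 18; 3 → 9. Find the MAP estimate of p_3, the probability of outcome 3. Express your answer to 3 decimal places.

MAP estimate: 0.226

The posterior is Dirichlet(αᵢ + nᵢ) = Dirichlet(23, 20, 13).
For a Dirichlet(a₁,…,a_K) with all aᵢ > 1, the mode has j-th component (aⱼ − 1)/(Σaᵢ − K).
Here Σaᵢ = 56 and K = 3, so p_3 = (13 − 1)/(56 − 3) = 12/53 ≈ 0.226.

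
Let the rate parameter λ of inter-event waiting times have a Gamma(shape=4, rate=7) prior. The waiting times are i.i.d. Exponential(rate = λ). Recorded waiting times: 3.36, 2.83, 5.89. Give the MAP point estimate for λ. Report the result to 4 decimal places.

The Exponential(rate=λ) likelihood is ∝ λ^n e^(−λΣtᵢ). Here n = 3 and Σtᵢ = 3.36 + 2.83 + 5.89 = 12.08.
Posterior ∝ λ^3e^(−7λ) · λ^3e^(−12.08λ) = λ^6e^(−19.08λ), i.e. Gamma(7, 19.08).
Mode = (a−1)/b = 6/19.08 ≈ 0.3145.

λ̂_MAP = 0.3145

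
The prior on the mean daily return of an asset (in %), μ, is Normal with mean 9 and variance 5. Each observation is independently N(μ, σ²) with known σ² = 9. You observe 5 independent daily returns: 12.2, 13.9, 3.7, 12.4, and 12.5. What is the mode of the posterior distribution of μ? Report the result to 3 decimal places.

μ̂_MAP = 10.426

n = 5; x̄ = (12.2 + 13.9 + 3.7 + 12.4 + 12.5)/5 = 54.7/5 = 10.94.
For a Normal prior and Normal likelihood with known variance, the posterior is Normal; its mode equals its mean, the precision-weighted average.
Prior precision 1/σ₀² = 1/5 = 0.2; data precision n/σ² = 5/9.
μ̂ = (0.2·9 + (5/9)·10.94) / (0.2 + 5/9) = (709/90)/(34/45) = 709/68 ≈ 10.426.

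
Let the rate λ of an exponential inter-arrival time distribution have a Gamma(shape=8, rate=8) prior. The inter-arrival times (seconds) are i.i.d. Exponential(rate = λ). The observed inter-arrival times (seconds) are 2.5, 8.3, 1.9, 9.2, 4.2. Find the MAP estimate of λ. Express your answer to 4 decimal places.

λ̂_MAP = 0.3519

The Exponential(rate=λ) likelihood is ∝ λ^n e^(−λΣtᵢ). Here n = 5 and Σtᵢ = 2.5 + 8.3 + 1.9 + 9.2 + 4.2 = 26.1.
Posterior ∝ λ^7e^(−8λ) · λ^5e^(−26.1λ) = λ^12e^(−34.1λ), i.e. Gamma(13, 34.1).
Mode = (a−1)/b = 12/34.1 ≈ 0.3519.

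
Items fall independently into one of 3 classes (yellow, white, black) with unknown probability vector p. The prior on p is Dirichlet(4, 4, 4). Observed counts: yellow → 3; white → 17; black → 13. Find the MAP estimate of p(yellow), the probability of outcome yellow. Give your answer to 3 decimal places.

MAP estimate of p(yellow) = 0.143

The posterior is Dirichlet(αᵢ + nᵢ) = Dirichlet(7, 21, 17).
For a Dirichlet(a₁,…,a_K) with all aᵢ > 1, the mode has j-th component (aⱼ − 1)/(Σaᵢ − K).
Here Σaᵢ = 45 and K = 3, so p(yellow) = (7 − 1)/(45 − 3) = 6/42 ≈ 0.143.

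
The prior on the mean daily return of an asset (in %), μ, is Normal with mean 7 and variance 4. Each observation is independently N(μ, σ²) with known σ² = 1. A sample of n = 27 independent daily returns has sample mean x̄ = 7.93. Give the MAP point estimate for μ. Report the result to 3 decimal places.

n = 27, x̄ = 7.93.
For a Normal prior and Normal likelihood with known variance, the posterior is Normal; its mode equals its mean, the precision-weighted average.
Prior precision 1/σ₀² = 1/4 = 0.25; data precision n/σ² = 27/1 = 27.
μ̂ = (0.25·7 + 27·7.93) / (0.25 + 27) = 215.86/27.25 = 21586/2725 ≈ 7.921.

μ̂_MAP = 7.921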